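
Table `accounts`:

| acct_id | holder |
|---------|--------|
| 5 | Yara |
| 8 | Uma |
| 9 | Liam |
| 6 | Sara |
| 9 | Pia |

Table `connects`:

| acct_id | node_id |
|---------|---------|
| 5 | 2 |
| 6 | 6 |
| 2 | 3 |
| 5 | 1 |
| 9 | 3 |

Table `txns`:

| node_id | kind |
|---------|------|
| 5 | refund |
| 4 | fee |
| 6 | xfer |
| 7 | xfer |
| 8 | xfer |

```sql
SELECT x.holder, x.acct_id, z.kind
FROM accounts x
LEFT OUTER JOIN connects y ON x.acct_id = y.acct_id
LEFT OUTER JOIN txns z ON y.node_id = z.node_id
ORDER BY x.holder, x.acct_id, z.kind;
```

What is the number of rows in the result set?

6

Step 1 — x LEFT JOIN y on acct_id → 6 row(s).
Then LEFT JOIN `txns z` on node_id: each of those 6 rows is kept; rows whose y.node_id has no match in z get NULL for z's columns.
Result: 6 row(s).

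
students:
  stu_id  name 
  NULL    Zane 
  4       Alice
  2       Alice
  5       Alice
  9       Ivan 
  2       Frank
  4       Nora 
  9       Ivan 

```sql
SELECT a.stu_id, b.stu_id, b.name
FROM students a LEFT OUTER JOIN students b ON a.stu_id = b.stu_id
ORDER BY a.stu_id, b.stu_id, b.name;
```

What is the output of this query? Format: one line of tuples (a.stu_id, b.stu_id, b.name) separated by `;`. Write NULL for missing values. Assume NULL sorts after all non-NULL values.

LEFT JOIN keeps every row from `students a`; unmatched rows get NULL for `students b`'s columns.
Matching on a.stu_id = b.stu_id. A NULL in a compared column never satisfies the condition.
- a row (stu_id=NULL): no match → kept, b columns NULL.
- a row (stu_id=4): matches 2 b row(s) → 2 output row(s).
- a row (stu_id=2): matches 2 b row(s) → 2 output row(s).
- a row (stu_id=5): matches 1 b row(s) → 1 output row(s).
- a row (stu_id=9): matches 2 b row(s) → 2 output row(s).
- a row (stu_id=2): matches 2 b row(s) → 2 output row(s).
- a row (stu_id=4): matches 2 b row(s) → 2 output row(s).
- a row (stu_id=9): matches 2 b row(s) → 2 output row(s).

(2, 2, Alice); (2, 2, Alice); (2, 2, Frank); (2, 2, Frank); (4, 4, Alice); (4, 4, Alice); (4, 4, Nora); (4, 4, Nora); (5, 5, Alice); (9, 9, Ivan); (9, 9, Ivan); (9, 9, Ivan); (9, 9, Ivan); (NULL, NULL, NULL)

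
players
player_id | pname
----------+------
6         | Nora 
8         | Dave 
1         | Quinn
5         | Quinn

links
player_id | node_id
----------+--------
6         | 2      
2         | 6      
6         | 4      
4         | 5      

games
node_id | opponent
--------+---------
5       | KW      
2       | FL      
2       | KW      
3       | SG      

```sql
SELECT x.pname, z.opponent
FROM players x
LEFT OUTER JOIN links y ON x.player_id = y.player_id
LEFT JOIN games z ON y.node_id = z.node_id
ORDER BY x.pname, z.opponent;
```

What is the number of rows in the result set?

Evaluate left to right. First `players x LEFT JOIN links y` on player_id: 5 row(s).
Then LEFT JOIN `games z` on node_id: each of those 5 rows is kept; rows whose y.node_id has no match in z get NULL for z's columns.
Result: 6 row(s).

6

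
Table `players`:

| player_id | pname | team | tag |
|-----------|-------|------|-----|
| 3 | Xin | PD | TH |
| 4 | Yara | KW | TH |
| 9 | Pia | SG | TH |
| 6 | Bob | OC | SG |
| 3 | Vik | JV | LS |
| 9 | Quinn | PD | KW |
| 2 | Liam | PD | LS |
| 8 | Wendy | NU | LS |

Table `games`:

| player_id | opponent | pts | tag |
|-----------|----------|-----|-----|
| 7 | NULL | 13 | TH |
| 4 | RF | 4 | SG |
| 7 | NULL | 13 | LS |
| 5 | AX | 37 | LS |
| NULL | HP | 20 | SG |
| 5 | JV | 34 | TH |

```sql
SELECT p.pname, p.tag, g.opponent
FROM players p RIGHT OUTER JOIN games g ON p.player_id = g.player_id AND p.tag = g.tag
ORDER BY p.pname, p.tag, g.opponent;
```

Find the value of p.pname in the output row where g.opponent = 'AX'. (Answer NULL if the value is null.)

NULL

RIGHT JOIN keeps every row from `games`; unmatched rows get NULL for `players`'s columns.
Matching on p.player_id = g.player_id AND p.tag = g.tag. A NULL in a compared column never satisfies the condition.
Matched pairs: 0; unmatched g rows kept: 6.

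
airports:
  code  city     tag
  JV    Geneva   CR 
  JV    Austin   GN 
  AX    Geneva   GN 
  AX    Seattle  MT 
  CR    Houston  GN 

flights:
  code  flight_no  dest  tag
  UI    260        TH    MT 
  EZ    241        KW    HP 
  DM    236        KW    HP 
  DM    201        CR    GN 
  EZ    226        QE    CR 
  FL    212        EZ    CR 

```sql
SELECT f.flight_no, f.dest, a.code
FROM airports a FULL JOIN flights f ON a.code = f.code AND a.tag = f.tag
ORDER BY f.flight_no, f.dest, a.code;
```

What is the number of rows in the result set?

11

FULL OUTER JOIN keeps every row from both sides; unmatched rows get NULL for the other side's columns.
Matching on a.code = f.code AND a.tag = f.tag.
Matched pairs: 0; unmatched a rows kept: 5; unmatched f rows kept: 6.
Total: 0 matched + 11 padded = 11 rows.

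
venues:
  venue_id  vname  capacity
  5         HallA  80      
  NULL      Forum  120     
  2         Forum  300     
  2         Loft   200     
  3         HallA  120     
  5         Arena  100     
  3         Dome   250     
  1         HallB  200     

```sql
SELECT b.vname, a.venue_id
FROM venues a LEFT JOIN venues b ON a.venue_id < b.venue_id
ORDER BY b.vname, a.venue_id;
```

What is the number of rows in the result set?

21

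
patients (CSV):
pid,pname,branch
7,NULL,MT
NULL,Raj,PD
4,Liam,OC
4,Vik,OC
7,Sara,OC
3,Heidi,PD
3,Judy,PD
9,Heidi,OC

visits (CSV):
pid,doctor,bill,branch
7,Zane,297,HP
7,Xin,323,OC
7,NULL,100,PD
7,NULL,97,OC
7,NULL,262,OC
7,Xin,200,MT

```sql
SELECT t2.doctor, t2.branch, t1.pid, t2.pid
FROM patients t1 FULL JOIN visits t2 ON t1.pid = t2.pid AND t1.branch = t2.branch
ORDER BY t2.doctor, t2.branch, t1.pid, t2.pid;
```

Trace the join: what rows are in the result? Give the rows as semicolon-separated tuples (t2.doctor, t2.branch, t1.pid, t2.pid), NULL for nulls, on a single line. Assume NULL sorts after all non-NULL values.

FULL OUTER JOIN keeps every row from both sides; unmatched rows get NULL for the other side's columns.
Matching on t1.pid = t2.pid AND t1.branch = t2.branch. A NULL in a compared column never satisfies the condition.
- t1[0] pid=7, branch=MT → 1 match(es) in t2 → 1 row(s).
- t1[1] pid=NULL, branch=PD → no match; kept with NULLs on the t2 side.
- t1[2] pid=4, branch=OC → no match; kept with NULLs on the t2 side.
- t1[3] pid=4, branch=OC → no match; kept with NULLs on the t2 side.
- t1[4] pid=7, branch=OC → 3 match(es) in t2 → 3 row(s).
- t1[5] pid=3, branch=PD → no match; kept with NULLs on the t2 side.
- t1[6] pid=3, branch=PD → no match; kept with NULLs on the t2 side.
- t1[7] pid=9, branch=OC → no match; kept with NULLs on the t2 side.
- 2 row(s) from t2 found no t1 partner → padded with NULL.

(Xin, MT, 7, 7); (Xin, OC, 7, 7); (Zane, HP, NULL, 7); (NULL, OC, 7, 7); (NULL, OC, 7, 7); (NULL, PD, NULL, 7); (NULL, NULL, 3, NULL); (NULL, NULL, 3, NULL); (NULL, NULL, 4, NULL); (NULL, NULL, 4, NULL); (NULL, NULL, 9, NULL); (NULL, NULL, NULL, NULL)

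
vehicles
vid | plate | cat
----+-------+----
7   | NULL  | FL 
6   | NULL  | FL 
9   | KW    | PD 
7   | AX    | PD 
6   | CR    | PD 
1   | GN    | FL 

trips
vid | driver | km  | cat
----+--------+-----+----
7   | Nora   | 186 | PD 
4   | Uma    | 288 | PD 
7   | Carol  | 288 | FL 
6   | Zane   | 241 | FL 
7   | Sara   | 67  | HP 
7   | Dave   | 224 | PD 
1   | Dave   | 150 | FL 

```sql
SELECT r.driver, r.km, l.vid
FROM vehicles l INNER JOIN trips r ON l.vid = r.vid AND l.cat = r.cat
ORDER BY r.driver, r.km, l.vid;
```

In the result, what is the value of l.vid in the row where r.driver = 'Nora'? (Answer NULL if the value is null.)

7

INNER JOIN keeps only pairs where the ON condition holds.
Matching on l.vid = r.vid AND l.cat = r.cat.
Matched pairs: 5.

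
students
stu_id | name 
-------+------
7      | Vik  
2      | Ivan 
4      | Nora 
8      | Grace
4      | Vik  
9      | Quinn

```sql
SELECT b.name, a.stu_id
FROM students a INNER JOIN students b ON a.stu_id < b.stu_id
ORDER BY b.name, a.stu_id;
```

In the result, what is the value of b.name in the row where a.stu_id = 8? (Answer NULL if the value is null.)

Quinn

INNER JOIN keeps only pairs where the ON condition holds.
Matching on a.stu_id < b.stu_id.
Matched pairs: 14.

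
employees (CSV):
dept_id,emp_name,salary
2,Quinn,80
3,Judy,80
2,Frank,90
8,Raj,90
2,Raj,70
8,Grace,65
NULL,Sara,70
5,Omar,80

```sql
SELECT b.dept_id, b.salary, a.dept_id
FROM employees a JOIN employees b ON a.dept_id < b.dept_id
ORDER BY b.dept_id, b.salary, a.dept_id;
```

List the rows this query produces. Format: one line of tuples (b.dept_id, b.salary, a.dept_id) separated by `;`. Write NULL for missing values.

INNER JOIN keeps only pairs where the ON condition holds.
Matching on a.dept_id < b.dept_id. A NULL in a compared column never satisfies the condition.
Matched pairs: 17.

(3, 80, 2); (3, 80, 2); (3, 80, 2); (5, 80, 2); (5, 80, 2); (5, 80, 2); (5, 80, 3); (8, 65, 2); (8, 65, 2); (8, 65, 2); (8, 65, 3); (8, 65, 5); (8, 90, 2); (8, 90, 2); (8, 90, 2); (8, 90, 3); (8, 90, 5)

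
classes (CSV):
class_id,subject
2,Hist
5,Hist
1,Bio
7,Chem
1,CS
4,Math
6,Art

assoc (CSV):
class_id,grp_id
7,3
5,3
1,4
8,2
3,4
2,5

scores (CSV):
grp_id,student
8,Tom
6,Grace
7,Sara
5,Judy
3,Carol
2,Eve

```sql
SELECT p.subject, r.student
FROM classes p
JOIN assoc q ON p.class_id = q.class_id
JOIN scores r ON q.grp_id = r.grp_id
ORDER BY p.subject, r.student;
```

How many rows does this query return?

3

Evaluate left to right. First `classes p INNER JOIN assoc q` on class_id: 5 row(s).
Then INNER JOIN `scores r` on grp_id: keep only rows whose q.grp_id appears in r.
Result: 3 row(s).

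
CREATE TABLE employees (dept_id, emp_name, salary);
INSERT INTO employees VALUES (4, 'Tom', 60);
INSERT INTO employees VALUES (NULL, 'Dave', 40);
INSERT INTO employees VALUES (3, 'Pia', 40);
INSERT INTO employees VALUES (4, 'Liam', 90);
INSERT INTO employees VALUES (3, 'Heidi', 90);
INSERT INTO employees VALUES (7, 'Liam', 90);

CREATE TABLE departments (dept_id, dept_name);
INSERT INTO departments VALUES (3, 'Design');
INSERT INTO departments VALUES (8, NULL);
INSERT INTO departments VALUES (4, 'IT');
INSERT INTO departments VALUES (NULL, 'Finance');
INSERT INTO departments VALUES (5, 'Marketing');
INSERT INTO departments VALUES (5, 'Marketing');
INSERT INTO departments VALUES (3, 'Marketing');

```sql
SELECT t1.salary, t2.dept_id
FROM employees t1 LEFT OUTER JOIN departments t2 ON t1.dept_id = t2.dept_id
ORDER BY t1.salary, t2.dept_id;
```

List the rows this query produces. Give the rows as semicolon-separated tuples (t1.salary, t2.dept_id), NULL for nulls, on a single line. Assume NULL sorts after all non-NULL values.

(40, 3); (40, 3); (40, NULL); (60, 4); (90, 3); (90, 3); (90, 4); (90, NULL)

LEFT JOIN keeps every row from `employees`; unmatched rows get NULL for `departments`'s columns.
Matching on t1.dept_id = t2.dept_id. A NULL in a compared column never satisfies the condition.
Matched pairs: 6; unmatched t1 rows kept: 2.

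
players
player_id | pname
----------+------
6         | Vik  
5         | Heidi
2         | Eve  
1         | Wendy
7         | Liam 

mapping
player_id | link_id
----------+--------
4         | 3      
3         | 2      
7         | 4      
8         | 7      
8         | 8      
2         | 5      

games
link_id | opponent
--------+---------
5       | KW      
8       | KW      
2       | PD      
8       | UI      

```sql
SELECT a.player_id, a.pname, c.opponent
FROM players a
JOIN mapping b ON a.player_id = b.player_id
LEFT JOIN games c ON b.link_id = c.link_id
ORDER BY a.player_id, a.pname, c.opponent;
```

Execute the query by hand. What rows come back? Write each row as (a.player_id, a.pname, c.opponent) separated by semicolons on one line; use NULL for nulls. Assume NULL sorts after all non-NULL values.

(2, Eve, KW); (7, Liam, NULL)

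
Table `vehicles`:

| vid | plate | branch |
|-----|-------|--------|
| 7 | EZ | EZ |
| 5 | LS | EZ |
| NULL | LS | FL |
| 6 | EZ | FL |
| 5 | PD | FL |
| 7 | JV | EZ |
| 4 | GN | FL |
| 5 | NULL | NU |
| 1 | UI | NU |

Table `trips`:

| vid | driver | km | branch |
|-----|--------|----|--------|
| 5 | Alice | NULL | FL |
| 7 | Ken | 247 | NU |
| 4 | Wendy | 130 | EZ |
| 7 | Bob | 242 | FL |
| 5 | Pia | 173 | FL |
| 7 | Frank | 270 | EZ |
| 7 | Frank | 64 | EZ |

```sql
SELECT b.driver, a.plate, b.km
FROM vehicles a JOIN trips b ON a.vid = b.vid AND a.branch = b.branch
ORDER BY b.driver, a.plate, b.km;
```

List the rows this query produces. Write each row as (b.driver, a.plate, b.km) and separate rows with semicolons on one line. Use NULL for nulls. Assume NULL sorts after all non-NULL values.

(Alice, PD, NULL); (Frank, EZ, 64); (Frank, EZ, 270); (Frank, JV, 64); (Frank, JV, 270); (Pia, PD, 173)

INNER JOIN keeps only pairs where the ON condition holds.
Matching on a.vid = b.vid AND a.branch = b.branch. A NULL in a compared column never satisfies the condition.
Matched pairs: 6.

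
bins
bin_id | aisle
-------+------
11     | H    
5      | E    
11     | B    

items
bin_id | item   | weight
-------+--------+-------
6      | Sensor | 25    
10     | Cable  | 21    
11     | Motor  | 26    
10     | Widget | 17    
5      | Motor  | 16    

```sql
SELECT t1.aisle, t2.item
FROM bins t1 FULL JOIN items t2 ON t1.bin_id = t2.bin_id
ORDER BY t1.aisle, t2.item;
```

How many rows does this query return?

FULL OUTER JOIN keeps every row from both sides; unmatched rows get NULL for the other side's columns.
Matching on t1.bin_id = t2.bin_id.
- t1 (bin_id=11) pairs with 1 row(s) of t2.
- t1 (bin_id=5) pairs with 1 row(s) of t2.
- t1 (bin_id=11) pairs with 1 row(s) of t2.
- 3 t2 row(s) had no t1 match → kept, t1 columns NULL.
Total: 3 matched + 3 padded = 6 rows.

6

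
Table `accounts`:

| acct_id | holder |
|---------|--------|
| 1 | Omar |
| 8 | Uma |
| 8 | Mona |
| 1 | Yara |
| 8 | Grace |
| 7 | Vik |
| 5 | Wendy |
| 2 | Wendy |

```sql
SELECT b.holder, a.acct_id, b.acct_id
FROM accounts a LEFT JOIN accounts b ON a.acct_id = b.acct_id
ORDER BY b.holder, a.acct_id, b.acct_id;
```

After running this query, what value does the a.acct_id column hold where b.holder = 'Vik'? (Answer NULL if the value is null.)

7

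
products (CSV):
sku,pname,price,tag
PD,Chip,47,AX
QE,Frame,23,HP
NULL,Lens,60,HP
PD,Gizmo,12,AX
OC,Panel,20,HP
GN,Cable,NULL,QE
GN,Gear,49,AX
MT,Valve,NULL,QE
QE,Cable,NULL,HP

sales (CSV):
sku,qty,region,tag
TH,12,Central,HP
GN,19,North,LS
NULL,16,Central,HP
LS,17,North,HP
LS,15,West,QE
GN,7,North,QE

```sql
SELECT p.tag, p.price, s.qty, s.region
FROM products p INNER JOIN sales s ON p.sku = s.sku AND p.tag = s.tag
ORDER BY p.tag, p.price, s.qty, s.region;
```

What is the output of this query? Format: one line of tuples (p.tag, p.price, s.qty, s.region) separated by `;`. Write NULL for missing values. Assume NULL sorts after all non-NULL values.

INNER JOIN keeps only pairs where the ON condition holds.
Matching on p.sku = s.sku AND p.tag = s.tag. A NULL in a compared column never satisfies the condition.
Matched pairs: 1.

(QE, NULL, 7, North)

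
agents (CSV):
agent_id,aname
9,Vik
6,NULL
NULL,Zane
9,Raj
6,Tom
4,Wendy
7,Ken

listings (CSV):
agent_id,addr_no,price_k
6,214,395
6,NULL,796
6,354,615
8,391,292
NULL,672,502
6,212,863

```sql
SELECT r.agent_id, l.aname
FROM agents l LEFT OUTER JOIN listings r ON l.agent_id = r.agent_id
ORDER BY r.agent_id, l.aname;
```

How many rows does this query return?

LEFT JOIN keeps every row from `agents`; unmatched rows get NULL for `listings`'s columns.
Matching on l.agent_id = r.agent_id. A NULL in a compared column never satisfies the condition.
- agent_id=9: no r row matches, row kept with r columns NULL.
- agent_id=6: 4 matching r row(s), so 4 row(s) emitted.
- agent_id=NULL: no r row matches, row kept with r columns NULL.
- agent_id=9: no r row matches, row kept with r columns NULL.
- agent_id=6: 4 matching r row(s), so 4 row(s) emitted.
- agent_id=4: no r row matches, row kept with r columns NULL.
- agent_id=7: no r row matches, row kept with r columns NULL.
Total: 8 matched + 5 padded = 13 rows.

13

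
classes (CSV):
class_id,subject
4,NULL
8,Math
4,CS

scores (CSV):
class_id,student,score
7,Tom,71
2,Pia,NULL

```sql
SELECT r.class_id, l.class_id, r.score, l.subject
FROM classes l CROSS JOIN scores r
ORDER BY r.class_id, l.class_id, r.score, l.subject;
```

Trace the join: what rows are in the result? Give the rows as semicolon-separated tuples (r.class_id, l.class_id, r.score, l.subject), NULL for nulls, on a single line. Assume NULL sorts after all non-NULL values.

CROSS JOIN pairs every row of `classes` with every row of `scores`: 3 × 2 = 6 rows.
After projecting and ordering:
r.class_id | l.class_id | r.score | l.subject
2 | 4 | NULL | CS
2 | 4 | NULL | NULL
2 | 8 | NULL | Math
7 | 4 | 71 | CS
7 | 4 | 71 | NULL
7 | 8 | 71 | Math

(2, 4, NULL, CS); (2, 4, NULL, NULL); (2, 8, NULL, Math); (7, 4, 71, CS); (7, 4, 71, NULL); (7, 8, 71, Math)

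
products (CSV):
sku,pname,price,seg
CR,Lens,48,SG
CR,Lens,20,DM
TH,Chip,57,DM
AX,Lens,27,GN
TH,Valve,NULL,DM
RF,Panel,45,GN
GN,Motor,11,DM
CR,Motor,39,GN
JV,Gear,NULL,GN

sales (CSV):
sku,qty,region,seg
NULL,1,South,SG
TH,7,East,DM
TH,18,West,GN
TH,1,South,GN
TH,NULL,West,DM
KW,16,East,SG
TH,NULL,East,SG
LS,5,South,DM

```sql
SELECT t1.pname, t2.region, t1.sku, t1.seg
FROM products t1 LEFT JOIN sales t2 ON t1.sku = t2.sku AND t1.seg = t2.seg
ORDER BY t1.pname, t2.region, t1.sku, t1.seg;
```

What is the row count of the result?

11

LEFT JOIN keeps every row from `products`; unmatched rows get NULL for `sales`'s columns.
Matching on t1.sku = t2.sku AND t1.seg = t2.seg. A NULL in a compared column never satisfies the condition.
- t1 (sku=CR, seg=SG) has no partner → padded with NULL.
- t1 (sku=CR, seg=DM) has no partner → padded with NULL.
- t1 (sku=TH, seg=DM) pairs with 2 row(s) of t2.
- t1 (sku=AX, seg=GN) has no partner → padded with NULL.
- t1 (sku=TH, seg=DM) pairs with 2 row(s) of t2.
- t1 (sku=RF, seg=GN) has no partner → padded with NULL.
- t1 (sku=GN, seg=DM) has no partner → padded with NULL.
- t1 (sku=CR, seg=GN) has no partner → padded with NULL.
- t1 (sku=JV, seg=GN) has no partner → padded with NULL.
Total: 4 matched + 7 padded = 11 rows.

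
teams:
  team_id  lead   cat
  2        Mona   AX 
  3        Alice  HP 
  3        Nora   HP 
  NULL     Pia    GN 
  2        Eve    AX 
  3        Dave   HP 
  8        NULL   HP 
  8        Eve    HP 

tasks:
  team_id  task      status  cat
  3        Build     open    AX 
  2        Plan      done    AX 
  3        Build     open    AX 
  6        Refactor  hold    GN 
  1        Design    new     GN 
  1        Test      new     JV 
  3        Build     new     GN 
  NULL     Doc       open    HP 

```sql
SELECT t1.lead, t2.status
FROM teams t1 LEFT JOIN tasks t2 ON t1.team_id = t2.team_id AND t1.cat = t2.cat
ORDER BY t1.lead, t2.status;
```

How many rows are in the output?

8

LEFT JOIN keeps every row from `teams`; unmatched rows get NULL for `tasks`'s columns.
Matching on t1.team_id = t2.team_id AND t1.cat = t2.cat. A NULL in a compared column never satisfies the condition.
- t1 row (team_id=2, cat=AX): matches 1 t2 row(s) → 1 output row(s).
- t1 row (team_id=3, cat=HP): no match → kept, t2 columns NULL.
- t1 row (team_id=3, cat=HP): no match → kept, t2 columns NULL.
- t1 row (team_id=NULL, cat=GN): no match → kept, t2 columns NULL.
- t1 row (team_id=2, cat=AX): matches 1 t2 row(s) → 1 output row(s).
- t1 row (team_id=3, cat=HP): no match → kept, t2 columns NULL.
- t1 row (team_id=8, cat=HP): no match → kept, t2 columns NULL.
- t1 row (team_id=8, cat=HP): no match → kept, t2 columns NULL.
Total: 2 matched + 6 padded = 8 rows.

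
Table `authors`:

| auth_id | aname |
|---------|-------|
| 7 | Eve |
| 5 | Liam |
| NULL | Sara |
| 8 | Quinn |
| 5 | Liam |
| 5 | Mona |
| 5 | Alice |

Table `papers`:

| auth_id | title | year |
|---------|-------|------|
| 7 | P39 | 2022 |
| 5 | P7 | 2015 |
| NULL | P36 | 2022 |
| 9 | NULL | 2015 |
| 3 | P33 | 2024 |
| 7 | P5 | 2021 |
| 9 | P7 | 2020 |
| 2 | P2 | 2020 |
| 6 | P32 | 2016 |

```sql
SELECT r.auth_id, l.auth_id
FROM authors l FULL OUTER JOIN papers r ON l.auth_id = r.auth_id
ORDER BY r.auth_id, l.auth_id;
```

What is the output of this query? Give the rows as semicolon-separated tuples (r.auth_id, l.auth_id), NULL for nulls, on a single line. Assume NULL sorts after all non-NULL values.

(2, NULL); (3, NULL); (5, 5); (5, 5); (5, 5); (5, 5); (6, NULL); (7, 7); (7, 7); (9, NULL); (9, NULL); (NULL, 8); (NULL, NULL); (NULL, NULL)

FULL OUTER JOIN keeps every row from both sides; unmatched rows get NULL for the other side's columns.
Matching on l.auth_id = r.auth_id. A NULL in a compared column never satisfies the condition.
Matched pairs: 6; unmatched l rows kept: 2; unmatched r rows kept: 6.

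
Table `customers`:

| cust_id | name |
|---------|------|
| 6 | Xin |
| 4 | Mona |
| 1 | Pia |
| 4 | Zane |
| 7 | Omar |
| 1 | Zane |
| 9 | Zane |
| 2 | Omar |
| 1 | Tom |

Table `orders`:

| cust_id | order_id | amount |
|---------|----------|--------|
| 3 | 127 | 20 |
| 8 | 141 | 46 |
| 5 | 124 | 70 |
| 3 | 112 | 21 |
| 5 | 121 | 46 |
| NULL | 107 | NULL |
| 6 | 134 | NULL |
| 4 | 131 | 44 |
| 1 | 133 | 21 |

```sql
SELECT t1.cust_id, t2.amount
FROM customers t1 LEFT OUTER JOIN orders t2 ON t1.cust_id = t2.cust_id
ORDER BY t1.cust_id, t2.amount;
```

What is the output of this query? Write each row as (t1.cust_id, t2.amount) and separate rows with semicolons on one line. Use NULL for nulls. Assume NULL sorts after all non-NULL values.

(1, 21); (1, 21); (1, 21); (2, NULL); (4, 44); (4, 44); (6, NULL); (7, NULL); (9, NULL)

LEFT JOIN keeps every row from `customers`; unmatched rows get NULL for `orders`'s columns.
Matching on t1.cust_id = t2.cust_id. A NULL in a compared column never satisfies the condition.
- t1[0] cust_id=6 → 1 match(es) in t2 → 1 row(s).
- t1[1] cust_id=4 → 1 match(es) in t2 → 1 row(s).
- t1[2] cust_id=1 → 1 match(es) in t2 → 1 row(s).
- t1[3] cust_id=4 → 1 match(es) in t2 → 1 row(s).
- t1[4] cust_id=7 → no match; kept with NULLs on the t2 side.
- t1[5] cust_id=1 → 1 match(es) in t2 → 1 row(s).
- t1[6] cust_id=9 → no match; kept with NULLs on the t2 side.
- t1[7] cust_id=2 → no match; kept with NULLs on the t2 side.
- t1[8] cust_id=1 → 1 match(es) in t2 → 1 row(s).
After projecting and ordering:
t1.cust_id | t2.amount
1 | 21
1 | 21
1 | 21
2 | NULL
4 | 44
4 | 44
6 | NULL
7 | NULL
9 | NULL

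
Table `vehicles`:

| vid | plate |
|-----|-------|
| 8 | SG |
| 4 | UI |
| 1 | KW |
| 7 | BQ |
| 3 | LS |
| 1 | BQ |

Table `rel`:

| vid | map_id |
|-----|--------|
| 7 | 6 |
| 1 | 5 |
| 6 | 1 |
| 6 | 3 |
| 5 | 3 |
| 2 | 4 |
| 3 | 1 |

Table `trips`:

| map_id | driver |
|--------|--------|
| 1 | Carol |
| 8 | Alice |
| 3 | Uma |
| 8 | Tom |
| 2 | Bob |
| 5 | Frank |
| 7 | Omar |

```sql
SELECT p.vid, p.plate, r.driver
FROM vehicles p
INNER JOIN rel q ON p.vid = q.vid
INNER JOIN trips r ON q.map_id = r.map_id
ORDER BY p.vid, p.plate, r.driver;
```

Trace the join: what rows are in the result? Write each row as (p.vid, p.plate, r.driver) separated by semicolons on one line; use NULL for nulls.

(1, BQ, Frank); (1, KW, Frank); (3, LS, Carol)

Joins associate left-to-right: vehicles INNER JOIN rel on vid gives 4 intermediate row(s).
Then INNER JOIN `trips r` on map_id: keep only rows whose q.map_id appears in r.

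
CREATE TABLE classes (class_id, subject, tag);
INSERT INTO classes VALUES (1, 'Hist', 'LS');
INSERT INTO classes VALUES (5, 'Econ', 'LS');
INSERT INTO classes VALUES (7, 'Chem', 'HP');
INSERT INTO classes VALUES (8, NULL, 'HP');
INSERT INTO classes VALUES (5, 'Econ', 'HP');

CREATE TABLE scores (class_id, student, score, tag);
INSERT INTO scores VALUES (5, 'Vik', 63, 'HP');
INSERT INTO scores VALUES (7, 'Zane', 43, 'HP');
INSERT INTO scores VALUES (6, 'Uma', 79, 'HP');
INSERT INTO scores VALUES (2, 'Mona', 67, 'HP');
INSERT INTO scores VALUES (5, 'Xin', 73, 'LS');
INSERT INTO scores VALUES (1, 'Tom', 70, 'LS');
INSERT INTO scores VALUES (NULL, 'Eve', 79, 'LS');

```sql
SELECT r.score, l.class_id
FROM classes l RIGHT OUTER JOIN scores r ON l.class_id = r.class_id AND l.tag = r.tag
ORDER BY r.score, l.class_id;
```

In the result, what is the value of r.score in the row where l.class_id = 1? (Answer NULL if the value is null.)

RIGHT JOIN keeps every row from `scores`; unmatched rows get NULL for `classes`'s columns.
Matching on l.class_id = r.class_id AND l.tag = r.tag. A NULL in a compared column never satisfies the condition.
- l[0] class_id=1, tag=LS → 1 match(es) in r → 1 row(s).
- l[1] class_id=5, tag=LS → 1 match(es) in r → 1 row(s).
- l[2] class_id=7, tag=HP → 1 match(es) in r → 1 row(s).
- l[3] class_id=8, tag=HP → no match.
- l[4] class_id=5, tag=HP → 1 match(es) in r → 1 row(s).
- 3 row(s) from r found no l partner → padded with NULL.

70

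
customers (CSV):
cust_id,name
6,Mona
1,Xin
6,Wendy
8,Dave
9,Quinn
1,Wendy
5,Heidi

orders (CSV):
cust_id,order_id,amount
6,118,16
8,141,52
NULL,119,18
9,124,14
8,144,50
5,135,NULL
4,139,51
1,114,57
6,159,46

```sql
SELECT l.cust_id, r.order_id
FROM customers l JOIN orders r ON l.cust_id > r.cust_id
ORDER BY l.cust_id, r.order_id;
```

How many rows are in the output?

20

INNER JOIN keeps only pairs where the ON condition holds.
Matching on l.cust_id > r.cust_id. A NULL in a compared column never satisfies the condition.
- l row (cust_id=6): matches 3 r row(s) → 3 output row(s).
- l row (cust_id=1): no match → dropped.
- l row (cust_id=6): matches 3 r row(s) → 3 output row(s).
- l row (cust_id=8): matches 5 r row(s) → 5 output row(s).
- l row (cust_id=9): matches 7 r row(s) → 7 output row(s).
- l row (cust_id=1): no match → dropped.
- l row (cust_id=5): matches 2 r row(s) → 2 output row(s).
Total: 20 rows.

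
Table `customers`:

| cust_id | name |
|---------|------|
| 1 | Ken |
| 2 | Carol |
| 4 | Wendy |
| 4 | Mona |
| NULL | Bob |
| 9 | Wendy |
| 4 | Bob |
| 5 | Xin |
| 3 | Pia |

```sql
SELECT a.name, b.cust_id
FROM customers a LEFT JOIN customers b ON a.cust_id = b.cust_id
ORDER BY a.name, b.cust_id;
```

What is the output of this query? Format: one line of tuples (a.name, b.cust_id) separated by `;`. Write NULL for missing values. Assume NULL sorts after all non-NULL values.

LEFT JOIN keeps every row from `customers a`; unmatched rows get NULL for `customers b`'s columns.
Matching on a.cust_id = b.cust_id. A NULL in a compared column never satisfies the condition.
- a (cust_id=1) pairs with 1 row(s) of b.
- a (cust_id=2) pairs with 1 row(s) of b.
- a (cust_id=4) pairs with 3 row(s) of b.
- a (cust_id=4) pairs with 3 row(s) of b.
- a (cust_id=NULL) has no partner → padded with NULL.
- a (cust_id=9) pairs with 1 row(s) of b.
- a (cust_id=4) pairs with 3 row(s) of b.
- a (cust_id=5) pairs with 1 row(s) of b.
- a (cust_id=3) pairs with 1 row(s) of b.

(Bob, 4); (Bob, 4); (Bob, 4); (Bob, NULL); (Carol, 2); (Ken, 1); (Mona, 4); (Mona, 4); (Mona, 4); (Pia, 3); (Wendy, 4); (Wendy, 4); (Wendy, 4); (Wendy, 9); (Xin, 5)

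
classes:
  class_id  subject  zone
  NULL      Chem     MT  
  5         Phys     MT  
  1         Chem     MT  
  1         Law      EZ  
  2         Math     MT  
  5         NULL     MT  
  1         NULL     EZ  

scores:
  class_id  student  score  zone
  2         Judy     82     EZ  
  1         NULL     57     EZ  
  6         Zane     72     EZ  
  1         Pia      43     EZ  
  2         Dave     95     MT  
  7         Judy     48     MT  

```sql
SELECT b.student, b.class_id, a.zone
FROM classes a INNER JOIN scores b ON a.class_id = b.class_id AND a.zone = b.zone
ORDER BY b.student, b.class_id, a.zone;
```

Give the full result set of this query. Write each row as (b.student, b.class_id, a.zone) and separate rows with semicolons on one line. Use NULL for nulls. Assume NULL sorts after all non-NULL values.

INNER JOIN keeps only pairs where the ON condition holds.
Matching on a.class_id = b.class_id AND a.zone = b.zone. A NULL in a compared column never satisfies the condition.
Matched pairs: 5.

(Dave, 2, MT); (Pia, 1, EZ); (Pia, 1, EZ); (NULL, 1, EZ); (NULL, 1, EZ)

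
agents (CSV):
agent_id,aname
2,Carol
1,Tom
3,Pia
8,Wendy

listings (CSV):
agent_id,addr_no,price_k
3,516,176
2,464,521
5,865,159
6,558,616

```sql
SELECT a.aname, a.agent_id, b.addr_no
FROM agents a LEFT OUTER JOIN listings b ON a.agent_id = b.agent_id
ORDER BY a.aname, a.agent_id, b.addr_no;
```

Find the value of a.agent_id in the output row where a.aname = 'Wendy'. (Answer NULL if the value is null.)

LEFT JOIN keeps every row from `agents`; unmatched rows get NULL for `listings`'s columns.
Matching on a.agent_id = b.agent_id.
Matched pairs: 2; unmatched a rows kept: 2.

8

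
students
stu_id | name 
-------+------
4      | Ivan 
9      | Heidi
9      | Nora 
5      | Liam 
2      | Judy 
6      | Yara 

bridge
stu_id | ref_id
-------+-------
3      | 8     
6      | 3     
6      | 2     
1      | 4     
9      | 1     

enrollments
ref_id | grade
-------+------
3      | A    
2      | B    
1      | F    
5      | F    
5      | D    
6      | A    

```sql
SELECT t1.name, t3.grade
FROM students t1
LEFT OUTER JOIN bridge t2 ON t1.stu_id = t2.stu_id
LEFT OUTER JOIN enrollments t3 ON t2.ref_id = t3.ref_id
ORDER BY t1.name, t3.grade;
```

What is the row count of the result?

7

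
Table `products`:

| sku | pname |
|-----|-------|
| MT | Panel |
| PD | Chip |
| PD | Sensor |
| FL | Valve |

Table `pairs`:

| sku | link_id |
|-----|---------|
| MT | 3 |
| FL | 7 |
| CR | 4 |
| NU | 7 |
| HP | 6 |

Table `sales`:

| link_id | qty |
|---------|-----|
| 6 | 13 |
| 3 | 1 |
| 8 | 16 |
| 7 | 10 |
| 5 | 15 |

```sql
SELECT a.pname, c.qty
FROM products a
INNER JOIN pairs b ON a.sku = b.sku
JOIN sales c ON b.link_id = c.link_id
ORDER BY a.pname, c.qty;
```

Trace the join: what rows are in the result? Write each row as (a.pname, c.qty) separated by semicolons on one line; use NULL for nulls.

(Panel, 1); (Valve, 10)

Step 1 — a INNER JOIN b on sku → 2 row(s).
Then INNER JOIN `sales c` on link_id: keep only rows whose b.link_id appears in c.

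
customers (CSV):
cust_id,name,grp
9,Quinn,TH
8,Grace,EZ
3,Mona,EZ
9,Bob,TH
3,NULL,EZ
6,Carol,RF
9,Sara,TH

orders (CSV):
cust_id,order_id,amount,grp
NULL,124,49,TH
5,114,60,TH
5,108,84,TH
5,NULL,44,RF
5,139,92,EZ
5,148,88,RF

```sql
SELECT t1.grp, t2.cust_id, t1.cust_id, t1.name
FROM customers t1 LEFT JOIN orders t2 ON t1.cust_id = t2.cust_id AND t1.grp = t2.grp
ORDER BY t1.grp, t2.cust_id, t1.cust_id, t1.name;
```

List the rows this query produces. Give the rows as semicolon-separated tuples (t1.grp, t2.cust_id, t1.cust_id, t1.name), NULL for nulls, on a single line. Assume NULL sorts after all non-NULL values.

(EZ, NULL, 3, Mona); (EZ, NULL, 3, NULL); (EZ, NULL, 8, Grace); (RF, NULL, 6, Carol); (TH, NULL, 9, Bob); (TH, NULL, 9, Quinn); (TH, NULL, 9, Sara)

LEFT JOIN keeps every row from `customers`; unmatched rows get NULL for `orders`'s columns.
Matching on t1.cust_id = t2.cust_id AND t1.grp = t2.grp. A NULL in a compared column never satisfies the condition.
- cust_id=9, grp=TH: no t2 row matches, row kept with t2 columns NULL.
- cust_id=8, grp=EZ: no t2 row matches, row kept with t2 columns NULL.
- cust_id=3, grp=EZ: no t2 row matches, row kept with t2 columns NULL.
- cust_id=9, grp=TH: no t2 row matches, row kept with t2 columns NULL.
- cust_id=3, grp=EZ: no t2 row matches, row kept with t2 columns NULL.
- cust_id=6, grp=RF: no t2 row matches, row kept with t2 columns NULL.
- cust_id=9, grp=TH: no t2 row matches, row kept with t2 columns NULL.
After projecting and ordering:
t1.grp | t2.cust_id | t1.cust_id | t1.name
EZ | NULL | 3 | Mona
EZ | NULL | 3 | NULL
EZ | NULL | 8 | Grace
RF | NULL | 6 | Carol
TH | NULL | 9 | Bob
TH | NULL | 9 | Quinn
TH | NULL | 9 | Sara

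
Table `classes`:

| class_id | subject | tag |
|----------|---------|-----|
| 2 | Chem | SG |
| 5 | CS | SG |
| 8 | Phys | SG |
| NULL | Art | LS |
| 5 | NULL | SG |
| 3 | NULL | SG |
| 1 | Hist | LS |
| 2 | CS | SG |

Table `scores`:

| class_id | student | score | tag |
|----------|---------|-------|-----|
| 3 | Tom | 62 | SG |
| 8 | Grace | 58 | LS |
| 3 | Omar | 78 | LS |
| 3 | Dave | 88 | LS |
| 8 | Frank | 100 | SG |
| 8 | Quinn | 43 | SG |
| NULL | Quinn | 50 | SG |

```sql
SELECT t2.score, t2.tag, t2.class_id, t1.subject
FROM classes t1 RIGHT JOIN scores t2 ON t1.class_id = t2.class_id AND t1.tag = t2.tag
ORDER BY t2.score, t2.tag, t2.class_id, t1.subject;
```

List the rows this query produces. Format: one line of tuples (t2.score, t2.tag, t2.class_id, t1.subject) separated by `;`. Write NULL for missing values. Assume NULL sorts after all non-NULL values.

RIGHT JOIN keeps every row from `scores`; unmatched rows get NULL for `classes`'s columns.
Matching on t1.class_id = t2.class_id AND t1.tag = t2.tag. A NULL in a compared column never satisfies the condition.
- t1[0] class_id=2, tag=SG → no match.
- t1[1] class_id=5, tag=SG → no match.
- t1[2] class_id=8, tag=SG → 2 match(es) in t2 → 2 row(s).
- t1[3] class_id=NULL, tag=LS → no match.
- t1[4] class_id=5, tag=SG → no match.
- t1[5] class_id=3, tag=SG → 1 match(es) in t2 → 1 row(s).
- t1[6] class_id=1, tag=LS → no match.
- t1[7] class_id=2, tag=SG → no match.
- plus 4 unmatched t2 row(s), each kept with NULL t1 columns.
After projecting and ordering:
t2.score | t2.tag | t2.class_id | t1.subject
43 | SG | 8 | Phys
50 | SG | NULL | NULL
58 | LS | 8 | NULL
62 | SG | 3 | NULL
78 | LS | 3 | NULL
88 | LS | 3 | NULL
100 | SG | 8 | Phys

(43, SG, 8, Phys); (50, SG, NULL, NULL); (58, LS, 8, NULL); (62, SG, 3, NULL); (78, LS, 3, NULL); (88, LS, 3, NULL); (100, SG, 8, Phys)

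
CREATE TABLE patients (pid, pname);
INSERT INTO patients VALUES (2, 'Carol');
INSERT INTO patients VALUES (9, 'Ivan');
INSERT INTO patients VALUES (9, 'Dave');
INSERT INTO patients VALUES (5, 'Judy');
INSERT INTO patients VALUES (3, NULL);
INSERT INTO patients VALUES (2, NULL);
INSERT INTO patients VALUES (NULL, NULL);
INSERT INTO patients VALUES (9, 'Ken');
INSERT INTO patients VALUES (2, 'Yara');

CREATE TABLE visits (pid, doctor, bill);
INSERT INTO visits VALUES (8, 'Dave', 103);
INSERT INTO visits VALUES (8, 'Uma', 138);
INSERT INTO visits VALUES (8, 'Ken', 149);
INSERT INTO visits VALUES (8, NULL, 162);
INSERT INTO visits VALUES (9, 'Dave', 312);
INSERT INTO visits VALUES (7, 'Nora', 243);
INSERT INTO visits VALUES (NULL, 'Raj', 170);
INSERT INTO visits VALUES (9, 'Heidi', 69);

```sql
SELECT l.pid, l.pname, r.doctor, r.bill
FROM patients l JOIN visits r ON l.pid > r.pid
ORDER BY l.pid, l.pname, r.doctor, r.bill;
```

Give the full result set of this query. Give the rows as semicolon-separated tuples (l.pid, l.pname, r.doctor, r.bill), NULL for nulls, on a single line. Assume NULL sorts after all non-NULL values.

(9, Dave, Dave, 103); (9, Dave, Ken, 149); (9, Dave, Nora, 243); (9, Dave, Uma, 138); (9, Dave, NULL, 162); (9, Ivan, Dave, 103); (9, Ivan, Ken, 149); (9, Ivan, Nora, 243); (9, Ivan, Uma, 138); (9, Ivan, NULL, 162); (9, Ken, Dave, 103); (9, Ken, Ken, 149); (9, Ken, Nora, 243); (9, Ken, Uma, 138); (9, Ken, NULL, 162)

INNER JOIN keeps only pairs where the ON condition holds.
Matching on l.pid > r.pid. A NULL in a compared column never satisfies the condition.
- l row (pid=2): no match → dropped.
- l row (pid=9): matches 5 r row(s) → 5 output row(s).
- l row (pid=9): matches 5 r row(s) → 5 output row(s).
- l row (pid=5): no match → dropped.
- l row (pid=3): no match → dropped.
- l row (pid=2): no match → dropped.
- l row (pid=NULL): no match → dropped.
- l row (pid=9): matches 5 r row(s) → 5 output row(s).
- l row (pid=2): no match → dropped.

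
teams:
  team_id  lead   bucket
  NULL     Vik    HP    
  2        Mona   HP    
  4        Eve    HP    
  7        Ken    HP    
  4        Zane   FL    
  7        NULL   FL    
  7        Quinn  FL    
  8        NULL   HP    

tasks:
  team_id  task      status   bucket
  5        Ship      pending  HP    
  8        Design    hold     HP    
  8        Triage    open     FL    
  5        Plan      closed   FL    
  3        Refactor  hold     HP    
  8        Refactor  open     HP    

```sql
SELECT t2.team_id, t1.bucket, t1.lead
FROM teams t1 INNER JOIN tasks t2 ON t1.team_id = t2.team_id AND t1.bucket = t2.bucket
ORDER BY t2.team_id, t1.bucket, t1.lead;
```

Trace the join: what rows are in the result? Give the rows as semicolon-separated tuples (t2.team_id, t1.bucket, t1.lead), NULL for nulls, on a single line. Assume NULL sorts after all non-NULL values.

(8, HP, NULL); (8, HP, NULL)

INNER JOIN keeps only pairs where the ON condition holds.
Matching on t1.team_id = t2.team_id AND t1.bucket = t2.bucket. A NULL in a compared column never satisfies the condition.
Matched pairs: 2.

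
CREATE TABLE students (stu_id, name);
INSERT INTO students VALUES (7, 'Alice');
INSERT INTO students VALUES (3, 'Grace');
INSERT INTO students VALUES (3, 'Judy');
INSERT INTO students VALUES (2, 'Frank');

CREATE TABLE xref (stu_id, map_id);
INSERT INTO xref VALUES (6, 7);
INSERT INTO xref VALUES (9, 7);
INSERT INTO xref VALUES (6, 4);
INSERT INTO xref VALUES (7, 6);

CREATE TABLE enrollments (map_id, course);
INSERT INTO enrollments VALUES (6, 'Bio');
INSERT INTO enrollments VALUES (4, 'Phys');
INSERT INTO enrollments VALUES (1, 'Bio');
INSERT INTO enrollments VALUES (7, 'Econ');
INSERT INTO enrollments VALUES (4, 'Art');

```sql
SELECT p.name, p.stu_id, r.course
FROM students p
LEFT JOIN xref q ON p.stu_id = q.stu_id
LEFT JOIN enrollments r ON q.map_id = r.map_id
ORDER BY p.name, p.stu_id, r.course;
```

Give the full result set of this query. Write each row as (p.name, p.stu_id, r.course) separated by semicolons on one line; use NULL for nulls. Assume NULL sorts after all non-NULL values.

(Alice, 7, Bio); (Frank, 2, NULL); (Grace, 3, NULL); (Judy, 3, NULL)

Joins associate left-to-right: students LEFT JOIN xref on stu_id gives 4 intermediate row(s).
Then LEFT JOIN `enrollments r` on map_id: each of those 4 rows is kept; rows whose q.map_id has no match in r get NULL for r's columns.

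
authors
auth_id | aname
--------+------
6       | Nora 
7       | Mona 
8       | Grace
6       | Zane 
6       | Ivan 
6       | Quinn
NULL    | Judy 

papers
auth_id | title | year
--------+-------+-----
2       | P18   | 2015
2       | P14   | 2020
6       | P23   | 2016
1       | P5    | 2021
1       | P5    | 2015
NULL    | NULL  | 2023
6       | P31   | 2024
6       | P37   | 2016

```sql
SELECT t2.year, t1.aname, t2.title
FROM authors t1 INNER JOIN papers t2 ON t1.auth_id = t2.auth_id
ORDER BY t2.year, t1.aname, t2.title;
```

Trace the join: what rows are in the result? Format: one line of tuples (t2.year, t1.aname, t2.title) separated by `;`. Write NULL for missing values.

(2016, Ivan, P23); (2016, Ivan, P37); (2016, Nora, P23); (2016, Nora, P37); (2016, Quinn, P23); (2016, Quinn, P37); (2016, Zane, P23); (2016, Zane, P37); (2024, Ivan, P31); (2024, Nora, P31); (2024, Quinn, P31); (2024, Zane, P31)

INNER JOIN keeps only pairs where the ON condition holds.
Matching on t1.auth_id = t2.auth_id. A NULL in a compared column never satisfies the condition.
- t1[0] auth_id=6 → 3 match(es) in t2 → 3 row(s).
- t1[1] auth_id=7 → no match; dropped.
- t1[2] auth_id=8 → no match; dropped.
- t1[3] auth_id=6 → 3 match(es) in t2 → 3 row(s).
- t1[4] auth_id=6 → 3 match(es) in t2 → 3 row(s).
- t1[5] auth_id=6 → 3 match(es) in t2 → 3 row(s).
- t1[6] auth_id=NULL → no match; dropped.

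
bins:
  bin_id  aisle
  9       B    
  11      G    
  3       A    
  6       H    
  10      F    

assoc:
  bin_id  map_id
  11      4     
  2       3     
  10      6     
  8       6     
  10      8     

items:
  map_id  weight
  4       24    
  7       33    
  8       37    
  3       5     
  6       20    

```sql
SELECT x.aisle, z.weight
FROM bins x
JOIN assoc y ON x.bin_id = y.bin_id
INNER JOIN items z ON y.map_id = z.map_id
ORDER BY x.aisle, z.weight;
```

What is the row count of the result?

Joins associate left-to-right: bins INNER JOIN assoc on bin_id gives 3 intermediate row(s).
Then INNER JOIN `items z` on map_id: keep only rows whose y.map_id appears in z.
Result: 3 row(s).

3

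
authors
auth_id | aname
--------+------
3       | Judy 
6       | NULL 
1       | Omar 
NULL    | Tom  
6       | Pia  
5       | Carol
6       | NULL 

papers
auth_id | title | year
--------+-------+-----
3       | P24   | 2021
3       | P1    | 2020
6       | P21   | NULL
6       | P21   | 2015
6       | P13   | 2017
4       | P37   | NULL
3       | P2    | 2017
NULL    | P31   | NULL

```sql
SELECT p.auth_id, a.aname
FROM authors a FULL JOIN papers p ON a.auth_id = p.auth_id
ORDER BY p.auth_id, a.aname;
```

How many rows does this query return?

FULL OUTER JOIN keeps every row from both sides; unmatched rows get NULL for the other side's columns.
Matching on a.auth_id = p.auth_id. A NULL in a compared column never satisfies the condition.
Matched pairs: 12; unmatched a rows kept: 3; unmatched p rows kept: 2.
Total: 12 matched + 5 padded = 17 rows.

17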